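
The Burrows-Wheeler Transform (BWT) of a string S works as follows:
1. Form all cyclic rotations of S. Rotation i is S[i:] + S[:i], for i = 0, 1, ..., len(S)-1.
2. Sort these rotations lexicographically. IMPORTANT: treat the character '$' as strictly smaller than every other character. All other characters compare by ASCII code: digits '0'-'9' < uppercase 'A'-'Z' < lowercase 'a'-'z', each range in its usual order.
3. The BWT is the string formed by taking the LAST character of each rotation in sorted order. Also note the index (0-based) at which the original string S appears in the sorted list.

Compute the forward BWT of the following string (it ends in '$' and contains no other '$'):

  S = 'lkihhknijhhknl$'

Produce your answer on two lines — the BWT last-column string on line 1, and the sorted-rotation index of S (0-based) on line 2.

All 15 rotations (rotation i = S[i:]+S[:i]):
  rot[0] = lkihhknijhhknl$
  rot[1] = kihhknijhhknl$l
  rot[2] = ihhknijhhknl$lk
  rot[3] = hhknijhhknl$lki
  rot[4] = hknijhhknl$lkih
  rot[5] = knijhhknl$lkihh
  rot[6] = nijhhknl$lkihhk
  rot[7] = ijhhknl$lkihhkn
  rot[8] = jhhknl$lkihhkni
  rot[9] = hhknl$lkihhknij
  rot[10] = hknl$lkihhknijh
  rot[11] = knl$lkihhknijhh
  rot[12] = nl$lkihhknijhhk
  rot[13] = l$lkihhknijhhkn
  rot[14] = $lkihhknijhhknl
Sorted (with $ < everything):
  sorted[0] = $lkihhknijhhknl  (last char: 'l')
  sorted[1] = hhknijhhknl$lki  (last char: 'i')
  sorted[2] = hhknl$lkihhknij  (last char: 'j')
  sorted[3] = hknijhhknl$lkih  (last char: 'h')
  sorted[4] = hknl$lkihhknijh  (last char: 'h')
  sorted[5] = ihhknijhhknl$lk  (last char: 'k')
  sorted[6] = ijhhknl$lkihhkn  (last char: 'n')
  sorted[7] = jhhknl$lkihhkni  (last char: 'i')
  sorted[8] = kihhknijhhknl$l  (last char: 'l')
  sorted[9] = knijhhknl$lkihh  (last char: 'h')
  sorted[10] = knl$lkihhknijhh  (last char: 'h')
  sorted[11] = l$lkihhknijhhkn  (last char: 'n')
  sorted[12] = lkihhknijhhknl$  (last char: '$')
  sorted[13] = nijhhknl$lkihhk  (last char: 'k')
  sorted[14] = nl$lkihhknijhhk  (last char: 'k')
Last column: lijhhknilhhn$kk
Original string S is at sorted index 12

Answer: lijhhknilhhn$kk
12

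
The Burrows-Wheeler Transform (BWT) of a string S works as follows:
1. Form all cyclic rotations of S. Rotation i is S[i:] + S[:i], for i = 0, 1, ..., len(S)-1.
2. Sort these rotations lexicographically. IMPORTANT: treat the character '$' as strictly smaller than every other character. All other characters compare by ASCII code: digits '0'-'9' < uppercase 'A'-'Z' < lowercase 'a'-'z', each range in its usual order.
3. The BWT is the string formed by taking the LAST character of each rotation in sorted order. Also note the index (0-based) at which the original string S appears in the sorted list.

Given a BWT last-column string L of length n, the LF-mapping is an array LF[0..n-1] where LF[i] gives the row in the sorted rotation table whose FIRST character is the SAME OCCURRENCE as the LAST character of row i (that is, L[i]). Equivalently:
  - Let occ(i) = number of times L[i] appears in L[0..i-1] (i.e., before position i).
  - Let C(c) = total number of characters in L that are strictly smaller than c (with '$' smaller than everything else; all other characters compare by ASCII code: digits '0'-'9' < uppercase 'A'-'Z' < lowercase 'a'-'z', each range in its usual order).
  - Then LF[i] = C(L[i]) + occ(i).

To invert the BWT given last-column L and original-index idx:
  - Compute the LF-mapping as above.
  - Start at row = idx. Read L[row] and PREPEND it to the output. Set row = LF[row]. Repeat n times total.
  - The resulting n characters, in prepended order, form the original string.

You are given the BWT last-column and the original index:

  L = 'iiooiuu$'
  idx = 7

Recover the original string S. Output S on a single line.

Answer: uuoioii$

Derivation:
LF mapping: 1 2 4 5 3 6 7 0
Walk LF starting at row 7, prepending L[row]:
  step 1: row=7, L[7]='$', prepend. Next row=LF[7]=0
  step 2: row=0, L[0]='i', prepend. Next row=LF[0]=1
  step 3: row=1, L[1]='i', prepend. Next row=LF[1]=2
  step 4: row=2, L[2]='o', prepend. Next row=LF[2]=4
  step 5: row=4, L[4]='i', prepend. Next row=LF[4]=3
  step 6: row=3, L[3]='o', prepend. Next row=LF[3]=5
  step 7: row=5, L[5]='u', prepend. Next row=LF[5]=6
  step 8: row=6, L[6]='u', prepend. Next row=LF[6]=7
Reversed output: uuoioii$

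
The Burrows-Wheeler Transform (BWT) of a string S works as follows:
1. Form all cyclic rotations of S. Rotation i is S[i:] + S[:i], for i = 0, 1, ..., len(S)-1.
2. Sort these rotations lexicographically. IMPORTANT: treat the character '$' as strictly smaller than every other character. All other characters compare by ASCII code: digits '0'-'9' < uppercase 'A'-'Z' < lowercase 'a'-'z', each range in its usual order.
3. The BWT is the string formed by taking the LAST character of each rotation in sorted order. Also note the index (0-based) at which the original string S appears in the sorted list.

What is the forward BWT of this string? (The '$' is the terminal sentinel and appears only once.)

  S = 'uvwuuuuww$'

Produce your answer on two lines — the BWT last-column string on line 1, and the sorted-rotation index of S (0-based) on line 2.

Answer: wwuu$uuwvu
4

Derivation:
All 10 rotations (rotation i = S[i:]+S[:i]):
  rot[0] = uvwuuuuww$
  rot[1] = vwuuuuww$u
  rot[2] = wuuuuww$uv
  rot[3] = uuuuww$uvw
  rot[4] = uuuww$uvwu
  rot[5] = uuww$uvwuu
  rot[6] = uww$uvwuuu
  rot[7] = ww$uvwuuuu
  rot[8] = w$uvwuuuuw
  rot[9] = $uvwuuuuww
Sorted (with $ < everything):
  sorted[0] = $uvwuuuuww  (last char: 'w')
  sorted[1] = uuuuww$uvw  (last char: 'w')
  sorted[2] = uuuww$uvwu  (last char: 'u')
  sorted[3] = uuww$uvwuu  (last char: 'u')
  sorted[4] = uvwuuuuww$  (last char: '$')
  sorted[5] = uww$uvwuuu  (last char: 'u')
  sorted[6] = vwuuuuww$u  (last char: 'u')
  sorted[7] = w$uvwuuuuw  (last char: 'w')
  sorted[8] = wuuuuww$uv  (last char: 'v')
  sorted[9] = ww$uvwuuuu  (last char: 'u')
Last column: wwuu$uuwvu
Original string S is at sorted index 4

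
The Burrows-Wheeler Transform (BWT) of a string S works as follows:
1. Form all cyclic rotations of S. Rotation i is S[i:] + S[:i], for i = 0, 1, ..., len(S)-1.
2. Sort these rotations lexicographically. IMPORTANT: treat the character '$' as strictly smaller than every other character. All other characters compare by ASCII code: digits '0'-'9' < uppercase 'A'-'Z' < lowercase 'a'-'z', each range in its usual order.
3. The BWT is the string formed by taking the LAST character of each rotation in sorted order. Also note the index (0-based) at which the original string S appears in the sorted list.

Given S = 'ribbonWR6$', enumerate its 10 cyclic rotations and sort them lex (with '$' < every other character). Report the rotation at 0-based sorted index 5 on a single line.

Answer: bonWR6$rib

Derivation:
All 10 rotations (rotation i = S[i:]+S[:i]):
  rot[0] = ribbonWR6$
  rot[1] = ibbonWR6$r
  rot[2] = bbonWR6$ri
  rot[3] = bonWR6$rib
  rot[4] = onWR6$ribb
  rot[5] = nWR6$ribbo
  rot[6] = WR6$ribbon
  rot[7] = R6$ribbonW
  rot[8] = 6$ribbonWR
  rot[9] = $ribbonWR6
Sorted (with $ < everything):
  sorted[0] = $ribbonWR6
  sorted[1] = 6$ribbonWR
  sorted[2] = R6$ribbonW
  sorted[3] = WR6$ribbon
  sorted[4] = bbonWR6$ri
  sorted[5] = bonWR6$rib
  sorted[6] = ibbonWR6$r
  sorted[7] = nWR6$ribbo
  sorted[8] = onWR6$ribb
  sorted[9] = ribbonWR6$
sorted[5] = bonWR6$rib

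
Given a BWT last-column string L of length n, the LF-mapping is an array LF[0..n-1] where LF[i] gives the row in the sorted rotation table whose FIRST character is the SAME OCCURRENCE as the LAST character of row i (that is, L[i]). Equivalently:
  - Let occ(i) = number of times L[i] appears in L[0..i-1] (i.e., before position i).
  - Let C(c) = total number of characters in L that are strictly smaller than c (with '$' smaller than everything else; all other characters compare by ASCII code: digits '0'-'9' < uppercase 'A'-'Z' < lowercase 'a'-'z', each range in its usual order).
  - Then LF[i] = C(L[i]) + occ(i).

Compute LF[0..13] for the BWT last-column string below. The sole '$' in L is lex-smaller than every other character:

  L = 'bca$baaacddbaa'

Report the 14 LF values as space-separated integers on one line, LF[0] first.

Answer: 7 10 1 0 8 2 3 4 11 12 13 9 5 6

Derivation:
Char counts: '$':1, 'a':6, 'b':3, 'c':2, 'd':2
C (first-col start): C('$')=0, C('a')=1, C('b')=7, C('c')=10, C('d')=12
L[0]='b': occ=0, LF[0]=C('b')+0=7+0=7
L[1]='c': occ=0, LF[1]=C('c')+0=10+0=10
L[2]='a': occ=0, LF[2]=C('a')+0=1+0=1
L[3]='$': occ=0, LF[3]=C('$')+0=0+0=0
L[4]='b': occ=1, LF[4]=C('b')+1=7+1=8
L[5]='a': occ=1, LF[5]=C('a')+1=1+1=2
L[6]='a': occ=2, LF[6]=C('a')+2=1+2=3
L[7]='a': occ=3, LF[7]=C('a')+3=1+3=4
L[8]='c': occ=1, LF[8]=C('c')+1=10+1=11
L[9]='d': occ=0, LF[9]=C('d')+0=12+0=12
L[10]='d': occ=1, LF[10]=C('d')+1=12+1=13
L[11]='b': occ=2, LF[11]=C('b')+2=7+2=9
L[12]='a': occ=4, LF[12]=C('a')+4=1+4=5
L[13]='a': occ=5, LF[13]=C('a')+5=1+5=6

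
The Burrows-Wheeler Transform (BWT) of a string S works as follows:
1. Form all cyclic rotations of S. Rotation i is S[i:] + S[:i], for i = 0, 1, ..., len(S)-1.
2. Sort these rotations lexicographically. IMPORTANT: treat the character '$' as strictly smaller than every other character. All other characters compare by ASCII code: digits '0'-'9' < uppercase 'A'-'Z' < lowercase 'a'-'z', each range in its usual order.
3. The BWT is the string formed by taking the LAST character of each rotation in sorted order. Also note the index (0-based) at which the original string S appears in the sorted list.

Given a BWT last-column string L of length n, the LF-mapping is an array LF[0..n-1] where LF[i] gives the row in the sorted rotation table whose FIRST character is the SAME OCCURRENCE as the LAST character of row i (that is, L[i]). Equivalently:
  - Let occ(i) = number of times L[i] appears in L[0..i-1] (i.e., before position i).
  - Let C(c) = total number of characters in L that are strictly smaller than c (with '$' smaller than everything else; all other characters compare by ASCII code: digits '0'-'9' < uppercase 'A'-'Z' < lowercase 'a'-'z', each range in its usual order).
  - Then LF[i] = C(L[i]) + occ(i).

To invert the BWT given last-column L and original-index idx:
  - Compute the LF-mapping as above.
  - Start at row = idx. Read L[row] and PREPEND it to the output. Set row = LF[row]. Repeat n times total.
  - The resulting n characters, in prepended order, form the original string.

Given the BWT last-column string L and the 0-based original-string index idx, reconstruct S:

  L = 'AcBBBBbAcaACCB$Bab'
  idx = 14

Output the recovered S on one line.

Answer: bBBABBACCaBbcBacA$

Derivation:
LF mapping: 1 16 4 5 6 7 14 2 17 12 3 10 11 8 0 9 13 15
Walk LF starting at row 14, prepending L[row]:
  step 1: row=14, L[14]='$', prepend. Next row=LF[14]=0
  step 2: row=0, L[0]='A', prepend. Next row=LF[0]=1
  step 3: row=1, L[1]='c', prepend. Next row=LF[1]=16
  step 4: row=16, L[16]='a', prepend. Next row=LF[16]=13
  step 5: row=13, L[13]='B', prepend. Next row=LF[13]=8
  step 6: row=8, L[8]='c', prepend. Next row=LF[8]=17
  step 7: row=17, L[17]='b', prepend. Next row=LF[17]=15
  step 8: row=15, L[15]='B', prepend. Next row=LF[15]=9
  step 9: row=9, L[9]='a', prepend. Next row=LF[9]=12
  step 10: row=12, L[12]='C', prepend. Next row=LF[12]=11
  step 11: row=11, L[11]='C', prepend. Next row=LF[11]=10
  step 12: row=10, L[10]='A', prepend. Next row=LF[10]=3
  step 13: row=3, L[3]='B', prepend. Next row=LF[3]=5
  step 14: row=5, L[5]='B', prepend. Next row=LF[5]=7
  step 15: row=7, L[7]='A', prepend. Next row=LF[7]=2
  step 16: row=2, L[2]='B', prepend. Next row=LF[2]=4
  step 17: row=4, L[4]='B', prepend. Next row=LF[4]=6
  step 18: row=6, L[6]='b', prepend. Next row=LF[6]=14
Reversed output: bBBABBACCaBbcBacA$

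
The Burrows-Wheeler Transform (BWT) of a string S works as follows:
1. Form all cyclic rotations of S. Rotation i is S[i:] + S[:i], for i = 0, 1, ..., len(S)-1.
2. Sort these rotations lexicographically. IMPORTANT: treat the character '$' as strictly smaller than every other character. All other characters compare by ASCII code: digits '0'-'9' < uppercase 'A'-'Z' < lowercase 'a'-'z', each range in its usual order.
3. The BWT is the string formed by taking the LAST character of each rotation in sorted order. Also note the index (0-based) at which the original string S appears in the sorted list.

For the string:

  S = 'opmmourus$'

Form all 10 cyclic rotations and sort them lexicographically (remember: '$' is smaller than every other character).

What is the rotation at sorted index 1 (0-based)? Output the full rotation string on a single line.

Answer: mmourus$op

Derivation:
All 10 rotations (rotation i = S[i:]+S[:i]):
  rot[0] = opmmourus$
  rot[1] = pmmourus$o
  rot[2] = mmourus$op
  rot[3] = mourus$opm
  rot[4] = ourus$opmm
  rot[5] = urus$opmmo
  rot[6] = rus$opmmou
  rot[7] = us$opmmour
  rot[8] = s$opmmouru
  rot[9] = $opmmourus
Sorted (with $ < everything):
  sorted[0] = $opmmourus
  sorted[1] = mmourus$op
  sorted[2] = mourus$opm
  sorted[3] = opmmourus$
  sorted[4] = ourus$opmm
  sorted[5] = pmmourus$o
  sorted[6] = rus$opmmou
  sorted[7] = s$opmmouru
  sorted[8] = urus$opmmo
  sorted[9] = us$opmmour
sorted[1] = mmourus$op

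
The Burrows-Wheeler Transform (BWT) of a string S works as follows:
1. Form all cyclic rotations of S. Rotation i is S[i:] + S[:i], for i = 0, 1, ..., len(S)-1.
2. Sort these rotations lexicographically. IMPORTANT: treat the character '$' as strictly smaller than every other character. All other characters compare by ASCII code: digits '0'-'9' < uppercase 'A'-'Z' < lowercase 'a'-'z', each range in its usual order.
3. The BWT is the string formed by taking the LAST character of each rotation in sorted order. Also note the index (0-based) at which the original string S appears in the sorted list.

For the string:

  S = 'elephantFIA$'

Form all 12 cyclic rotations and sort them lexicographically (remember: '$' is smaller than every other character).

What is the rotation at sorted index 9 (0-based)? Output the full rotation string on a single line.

Answer: ntFIA$elepha

Derivation:
All 12 rotations (rotation i = S[i:]+S[:i]):
  rot[0] = elephantFIA$
  rot[1] = lephantFIA$e
  rot[2] = ephantFIA$el
  rot[3] = phantFIA$ele
  rot[4] = hantFIA$elep
  rot[5] = antFIA$eleph
  rot[6] = ntFIA$elepha
  rot[7] = tFIA$elephan
  rot[8] = FIA$elephant
  rot[9] = IA$elephantF
  rot[10] = A$elephantFI
  rot[11] = $elephantFIA
Sorted (with $ < everything):
  sorted[0] = $elephantFIA
  sorted[1] = A$elephantFI
  sorted[2] = FIA$elephant
  sorted[3] = IA$elephantF
  sorted[4] = antFIA$eleph
  sorted[5] = elephantFIA$
  sorted[6] = ephantFIA$el
  sorted[7] = hantFIA$elep
  sorted[8] = lephantFIA$e
  sorted[9] = ntFIA$elepha
  sorted[10] = phantFIA$ele
  sorted[11] = tFIA$elephan
sorted[9] = ntFIA$elepha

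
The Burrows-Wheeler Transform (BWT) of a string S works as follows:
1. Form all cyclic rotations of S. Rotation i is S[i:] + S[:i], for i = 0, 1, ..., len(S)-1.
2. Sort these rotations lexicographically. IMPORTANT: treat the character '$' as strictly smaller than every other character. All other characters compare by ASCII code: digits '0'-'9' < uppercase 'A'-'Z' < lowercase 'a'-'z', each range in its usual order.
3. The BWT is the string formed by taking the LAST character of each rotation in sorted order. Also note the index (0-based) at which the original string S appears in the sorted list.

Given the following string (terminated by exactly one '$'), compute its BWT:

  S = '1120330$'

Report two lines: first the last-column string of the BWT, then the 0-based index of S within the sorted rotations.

Answer: 032$1130
3

Derivation:
All 8 rotations (rotation i = S[i:]+S[:i]):
  rot[0] = 1120330$
  rot[1] = 120330$1
  rot[2] = 20330$11
  rot[3] = 0330$112
  rot[4] = 330$1120
  rot[5] = 30$11203
  rot[6] = 0$112033
  rot[7] = $1120330
Sorted (with $ < everything):
  sorted[0] = $1120330  (last char: '0')
  sorted[1] = 0$112033  (last char: '3')
  sorted[2] = 0330$112  (last char: '2')
  sorted[3] = 1120330$  (last char: '$')
  sorted[4] = 120330$1  (last char: '1')
  sorted[5] = 20330$11  (last char: '1')
  sorted[6] = 30$11203  (last char: '3')
  sorted[7] = 330$1120  (last char: '0')
Last column: 032$1130
Original string S is at sorted index 3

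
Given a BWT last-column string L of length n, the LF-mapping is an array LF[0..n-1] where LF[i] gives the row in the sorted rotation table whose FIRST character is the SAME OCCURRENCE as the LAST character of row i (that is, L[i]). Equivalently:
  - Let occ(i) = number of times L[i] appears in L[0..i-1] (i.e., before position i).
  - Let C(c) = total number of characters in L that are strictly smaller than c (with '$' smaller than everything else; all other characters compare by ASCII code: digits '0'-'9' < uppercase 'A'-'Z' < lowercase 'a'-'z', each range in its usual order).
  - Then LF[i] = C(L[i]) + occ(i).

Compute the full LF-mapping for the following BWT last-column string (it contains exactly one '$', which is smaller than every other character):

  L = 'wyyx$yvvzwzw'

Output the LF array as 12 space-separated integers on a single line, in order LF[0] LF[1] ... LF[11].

Answer: 3 7 8 6 0 9 1 2 10 4 11 5

Derivation:
Char counts: '$':1, 'v':2, 'w':3, 'x':1, 'y':3, 'z':2
C (first-col start): C('$')=0, C('v')=1, C('w')=3, C('x')=6, C('y')=7, C('z')=10
L[0]='w': occ=0, LF[0]=C('w')+0=3+0=3
L[1]='y': occ=0, LF[1]=C('y')+0=7+0=7
L[2]='y': occ=1, LF[2]=C('y')+1=7+1=8
L[3]='x': occ=0, LF[3]=C('x')+0=6+0=6
L[4]='$': occ=0, LF[4]=C('$')+0=0+0=0
L[5]='y': occ=2, LF[5]=C('y')+2=7+2=9
L[6]='v': occ=0, LF[6]=C('v')+0=1+0=1
L[7]='v': occ=1, LF[7]=C('v')+1=1+1=2
L[8]='z': occ=0, LF[8]=C('z')+0=10+0=10
L[9]='w': occ=1, LF[9]=C('w')+1=3+1=4
L[10]='z': occ=1, LF[10]=C('z')+1=10+1=11
L[11]='w': occ=2, LF[11]=C('w')+2=3+2=5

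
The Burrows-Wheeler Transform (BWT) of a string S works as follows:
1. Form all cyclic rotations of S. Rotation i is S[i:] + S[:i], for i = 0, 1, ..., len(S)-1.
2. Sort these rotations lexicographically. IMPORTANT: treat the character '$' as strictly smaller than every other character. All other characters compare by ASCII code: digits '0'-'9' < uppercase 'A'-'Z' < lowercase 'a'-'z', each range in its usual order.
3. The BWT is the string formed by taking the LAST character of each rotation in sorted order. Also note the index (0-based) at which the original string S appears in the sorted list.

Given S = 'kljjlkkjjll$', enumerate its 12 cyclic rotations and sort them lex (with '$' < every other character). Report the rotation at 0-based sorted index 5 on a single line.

Answer: kjjll$kljjlk

Derivation:
All 12 rotations (rotation i = S[i:]+S[:i]):
  rot[0] = kljjlkkjjll$
  rot[1] = ljjlkkjjll$k
  rot[2] = jjlkkjjll$kl
  rot[3] = jlkkjjll$klj
  rot[4] = lkkjjll$kljj
  rot[5] = kkjjll$kljjl
  rot[6] = kjjll$kljjlk
  rot[7] = jjll$kljjlkk
  rot[8] = jll$kljjlkkj
  rot[9] = ll$kljjlkkjj
  rot[10] = l$kljjlkkjjl
  rot[11] = $kljjlkkjjll
Sorted (with $ < everything):
  sorted[0] = $kljjlkkjjll
  sorted[1] = jjlkkjjll$kl
  sorted[2] = jjll$kljjlkk
  sorted[3] = jlkkjjll$klj
  sorted[4] = jll$kljjlkkj
  sorted[5] = kjjll$kljjlk
  sorted[6] = kkjjll$kljjl
  sorted[7] = kljjlkkjjll$
  sorted[8] = l$kljjlkkjjl
  sorted[9] = ljjlkkjjll$k
  sorted[10] = lkkjjll$kljj
  sorted[11] = ll$kljjlkkjj
sorted[5] = kjjll$kljjlk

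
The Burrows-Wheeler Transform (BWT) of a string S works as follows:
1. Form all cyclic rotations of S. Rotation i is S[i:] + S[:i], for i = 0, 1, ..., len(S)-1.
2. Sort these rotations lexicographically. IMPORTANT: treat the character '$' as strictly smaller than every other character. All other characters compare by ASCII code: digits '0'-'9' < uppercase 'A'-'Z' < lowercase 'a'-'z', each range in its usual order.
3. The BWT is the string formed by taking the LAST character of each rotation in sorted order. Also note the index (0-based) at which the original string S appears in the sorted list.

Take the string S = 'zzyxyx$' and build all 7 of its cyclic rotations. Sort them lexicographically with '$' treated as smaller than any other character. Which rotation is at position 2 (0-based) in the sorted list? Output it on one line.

All 7 rotations (rotation i = S[i:]+S[:i]):
  rot[0] = zzyxyx$
  rot[1] = zyxyx$z
  rot[2] = yxyx$zz
  rot[3] = xyx$zzy
  rot[4] = yx$zzyx
  rot[5] = x$zzyxy
  rot[6] = $zzyxyx
Sorted (with $ < everything):
  sorted[0] = $zzyxyx
  sorted[1] = x$zzyxy
  sorted[2] = xyx$zzy
  sorted[3] = yx$zzyx
  sorted[4] = yxyx$zz
  sorted[5] = zyxyx$z
  sorted[6] = zzyxyx$
sorted[2] = xyx$zzy

Answer: xyx$zzy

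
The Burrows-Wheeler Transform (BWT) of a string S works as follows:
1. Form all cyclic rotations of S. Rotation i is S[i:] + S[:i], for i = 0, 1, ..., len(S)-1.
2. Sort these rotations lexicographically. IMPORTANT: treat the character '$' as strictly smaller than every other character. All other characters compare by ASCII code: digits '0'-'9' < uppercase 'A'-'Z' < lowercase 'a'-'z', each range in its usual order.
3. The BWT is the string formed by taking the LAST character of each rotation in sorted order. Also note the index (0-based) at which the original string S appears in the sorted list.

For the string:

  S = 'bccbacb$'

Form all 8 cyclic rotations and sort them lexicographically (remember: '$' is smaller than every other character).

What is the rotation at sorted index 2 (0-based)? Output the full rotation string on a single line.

Answer: b$bccbac

Derivation:
All 8 rotations (rotation i = S[i:]+S[:i]):
  rot[0] = bccbacb$
  rot[1] = ccbacb$b
  rot[2] = cbacb$bc
  rot[3] = bacb$bcc
  rot[4] = acb$bccb
  rot[5] = cb$bccba
  rot[6] = b$bccbac
  rot[7] = $bccbacb
Sorted (with $ < everything):
  sorted[0] = $bccbacb
  sorted[1] = acb$bccb
  sorted[2] = b$bccbac
  sorted[3] = bacb$bcc
  sorted[4] = bccbacb$
  sorted[5] = cb$bccba
  sorted[6] = cbacb$bc
  sorted[7] = ccbacb$b
sorted[2] = b$bccbac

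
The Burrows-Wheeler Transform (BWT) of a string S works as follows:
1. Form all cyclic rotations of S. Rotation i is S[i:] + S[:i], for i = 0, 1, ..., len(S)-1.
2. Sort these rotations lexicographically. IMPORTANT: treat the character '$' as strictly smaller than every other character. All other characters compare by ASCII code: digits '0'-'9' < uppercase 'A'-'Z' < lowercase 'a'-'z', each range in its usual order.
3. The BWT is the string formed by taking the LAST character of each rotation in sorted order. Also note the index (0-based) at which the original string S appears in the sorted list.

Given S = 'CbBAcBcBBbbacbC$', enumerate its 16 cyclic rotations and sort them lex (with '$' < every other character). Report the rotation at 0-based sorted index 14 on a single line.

Answer: cBcBBbbacbC$CbBA

Derivation:
All 16 rotations (rotation i = S[i:]+S[:i]):
  rot[0] = CbBAcBcBBbbacbC$
  rot[1] = bBAcBcBBbbacbC$C
  rot[2] = BAcBcBBbbacbC$Cb
  rot[3] = AcBcBBbbacbC$CbB
  rot[4] = cBcBBbbacbC$CbBA
  rot[5] = BcBBbbacbC$CbBAc
  rot[6] = cBBbbacbC$CbBAcB
  rot[7] = BBbbacbC$CbBAcBc
  rot[8] = BbbacbC$CbBAcBcB
  rot[9] = bbacbC$CbBAcBcBB
  rot[10] = bacbC$CbBAcBcBBb
  rot[11] = acbC$CbBAcBcBBbb
  rot[12] = cbC$CbBAcBcBBbba
  rot[13] = bC$CbBAcBcBBbbac
  rot[14] = C$CbBAcBcBBbbacb
  rot[15] = $CbBAcBcBBbbacbC
Sorted (with $ < everything):
  sorted[0] = $CbBAcBcBBbbacbC
  sorted[1] = AcBcBBbbacbC$CbB
  sorted[2] = BAcBcBBbbacbC$Cb
  sorted[3] = BBbbacbC$CbBAcBc
  sorted[4] = BbbacbC$CbBAcBcB
  sorted[5] = BcBBbbacbC$CbBAc
  sorted[6] = C$CbBAcBcBBbbacb
  sorted[7] = CbBAcBcBBbbacbC$
  sorted[8] = acbC$CbBAcBcBBbb
  sorted[9] = bBAcBcBBbbacbC$C
  sorted[10] = bC$CbBAcBcBBbbac
  sorted[11] = bacbC$CbBAcBcBBb
  sorted[12] = bbacbC$CbBAcBcBB
  sorted[13] = cBBbbacbC$CbBAcB
  sorted[14] = cBcBBbbacbC$CbBA
  sorted[15] = cbC$CbBAcBcBBbba
sorted[14] = cBcBBbbacbC$CbBA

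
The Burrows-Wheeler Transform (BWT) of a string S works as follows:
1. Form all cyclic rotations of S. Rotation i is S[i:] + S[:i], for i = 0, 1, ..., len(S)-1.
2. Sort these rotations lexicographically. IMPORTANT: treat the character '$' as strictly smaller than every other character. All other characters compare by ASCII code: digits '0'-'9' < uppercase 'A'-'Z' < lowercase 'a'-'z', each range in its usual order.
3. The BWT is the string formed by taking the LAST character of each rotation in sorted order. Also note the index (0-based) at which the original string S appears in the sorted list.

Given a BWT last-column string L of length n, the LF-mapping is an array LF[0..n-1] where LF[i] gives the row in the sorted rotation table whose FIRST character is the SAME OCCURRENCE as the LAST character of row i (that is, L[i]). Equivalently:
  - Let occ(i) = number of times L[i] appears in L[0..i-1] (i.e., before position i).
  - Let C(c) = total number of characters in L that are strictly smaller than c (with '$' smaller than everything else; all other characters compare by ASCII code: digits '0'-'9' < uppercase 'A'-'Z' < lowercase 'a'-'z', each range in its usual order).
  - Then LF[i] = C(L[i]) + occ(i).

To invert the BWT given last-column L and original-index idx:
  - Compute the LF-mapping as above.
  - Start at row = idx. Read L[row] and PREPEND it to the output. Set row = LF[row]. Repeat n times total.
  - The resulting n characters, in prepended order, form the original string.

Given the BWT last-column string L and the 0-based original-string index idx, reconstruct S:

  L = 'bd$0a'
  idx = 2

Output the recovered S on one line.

Answer: ad0b$

Derivation:
LF mapping: 3 4 0 1 2
Walk LF starting at row 2, prepending L[row]:
  step 1: row=2, L[2]='$', prepend. Next row=LF[2]=0
  step 2: row=0, L[0]='b', prepend. Next row=LF[0]=3
  step 3: row=3, L[3]='0', prepend. Next row=LF[3]=1
  step 4: row=1, L[1]='d', prepend. Next row=LF[1]=4
  step 5: row=4, L[4]='a', prepend. Next row=LF[4]=2
Reversed output: ad0b$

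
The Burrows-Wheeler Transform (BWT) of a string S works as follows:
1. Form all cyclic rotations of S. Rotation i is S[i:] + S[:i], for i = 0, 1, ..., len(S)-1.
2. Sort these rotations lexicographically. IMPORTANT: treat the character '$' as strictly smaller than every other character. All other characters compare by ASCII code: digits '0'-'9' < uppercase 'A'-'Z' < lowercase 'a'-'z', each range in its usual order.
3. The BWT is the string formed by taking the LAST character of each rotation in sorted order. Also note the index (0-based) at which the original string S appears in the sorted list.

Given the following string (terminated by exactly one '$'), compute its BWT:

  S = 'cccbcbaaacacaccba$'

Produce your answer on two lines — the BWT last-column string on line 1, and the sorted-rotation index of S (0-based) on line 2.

All 18 rotations (rotation i = S[i:]+S[:i]):
  rot[0] = cccbcbaaacacaccba$
  rot[1] = ccbcbaaacacaccba$c
  rot[2] = cbcbaaacacaccba$cc
  rot[3] = bcbaaacacaccba$ccc
  rot[4] = cbaaacacaccba$cccb
  rot[5] = baaacacaccba$cccbc
  rot[6] = aaacacaccba$cccbcb
  rot[7] = aacacaccba$cccbcba
  rot[8] = acacaccba$cccbcbaa
  rot[9] = cacaccba$cccbcbaaa
  rot[10] = acaccba$cccbcbaaac
  rot[11] = caccba$cccbcbaaaca
  rot[12] = accba$cccbcbaaacac
  rot[13] = ccba$cccbcbaaacaca
  rot[14] = cba$cccbcbaaacacac
  rot[15] = ba$cccbcbaaacacacc
  rot[16] = a$cccbcbaaacacaccb
  rot[17] = $cccbcbaaacacaccba
Sorted (with $ < everything):
  sorted[0] = $cccbcbaaacacaccba  (last char: 'a')
  sorted[1] = a$cccbcbaaacacaccb  (last char: 'b')
  sorted[2] = aaacacaccba$cccbcb  (last char: 'b')
  sorted[3] = aacacaccba$cccbcba  (last char: 'a')
  sorted[4] = acacaccba$cccbcbaa  (last char: 'a')
  sorted[5] = acaccba$cccbcbaaac  (last char: 'c')
  sorted[6] = accba$cccbcbaaacac  (last char: 'c')
  sorted[7] = ba$cccbcbaaacacacc  (last char: 'c')
  sorted[8] = baaacacaccba$cccbc  (last char: 'c')
  sorted[9] = bcbaaacacaccba$ccc  (last char: 'c')
  sorted[10] = cacaccba$cccbcbaaa  (last char: 'a')
  sorted[11] = caccba$cccbcbaaaca  (last char: 'a')
  sorted[12] = cba$cccbcbaaacacac  (last char: 'c')
  sorted[13] = cbaaacacaccba$cccb  (last char: 'b')
  sorted[14] = cbcbaaacacaccba$cc  (last char: 'c')
  sorted[15] = ccba$cccbcbaaacaca  (last char: 'a')
  sorted[16] = ccbcbaaacacaccba$c  (last char: 'c')
  sorted[17] = cccbcbaaacacaccba$  (last char: '$')
Last column: abbaacccccaacbcac$
Original string S is at sorted index 17

Answer: abbaacccccaacbcac$
17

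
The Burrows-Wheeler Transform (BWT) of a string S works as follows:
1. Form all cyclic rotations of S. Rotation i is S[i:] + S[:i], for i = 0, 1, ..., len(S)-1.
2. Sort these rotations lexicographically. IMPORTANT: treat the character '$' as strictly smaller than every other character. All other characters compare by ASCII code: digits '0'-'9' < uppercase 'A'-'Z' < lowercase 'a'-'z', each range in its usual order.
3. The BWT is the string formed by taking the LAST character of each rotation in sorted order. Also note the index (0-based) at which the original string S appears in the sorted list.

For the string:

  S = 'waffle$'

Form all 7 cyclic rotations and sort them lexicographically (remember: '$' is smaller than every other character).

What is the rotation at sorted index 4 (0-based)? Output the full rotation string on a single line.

Answer: fle$waf

Derivation:
All 7 rotations (rotation i = S[i:]+S[:i]):
  rot[0] = waffle$
  rot[1] = affle$w
  rot[2] = ffle$wa
  rot[3] = fle$waf
  rot[4] = le$waff
  rot[5] = e$waffl
  rot[6] = $waffle
Sorted (with $ < everything):
  sorted[0] = $waffle
  sorted[1] = affle$w
  sorted[2] = e$waffl
  sorted[3] = ffle$wa
  sorted[4] = fle$waf
  sorted[5] = le$waff
  sorted[6] = waffle$
sorted[4] = fle$waf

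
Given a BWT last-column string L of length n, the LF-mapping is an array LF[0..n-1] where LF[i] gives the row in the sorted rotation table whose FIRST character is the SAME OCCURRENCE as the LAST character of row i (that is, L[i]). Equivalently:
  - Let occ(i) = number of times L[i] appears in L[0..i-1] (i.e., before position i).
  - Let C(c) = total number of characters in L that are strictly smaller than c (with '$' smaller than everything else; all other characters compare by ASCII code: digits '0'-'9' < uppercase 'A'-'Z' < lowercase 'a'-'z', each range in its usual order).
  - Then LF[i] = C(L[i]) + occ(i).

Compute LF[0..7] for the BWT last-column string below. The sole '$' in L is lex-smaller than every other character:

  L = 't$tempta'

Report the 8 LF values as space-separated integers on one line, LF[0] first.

Answer: 5 0 6 2 3 4 7 1

Derivation:
Char counts: '$':1, 'a':1, 'e':1, 'm':1, 'p':1, 't':3
C (first-col start): C('$')=0, C('a')=1, C('e')=2, C('m')=3, C('p')=4, C('t')=5
L[0]='t': occ=0, LF[0]=C('t')+0=5+0=5
L[1]='$': occ=0, LF[1]=C('$')+0=0+0=0
L[2]='t': occ=1, LF[2]=C('t')+1=5+1=6
L[3]='e': occ=0, LF[3]=C('e')+0=2+0=2
L[4]='m': occ=0, LF[4]=C('m')+0=3+0=3
L[5]='p': occ=0, LF[5]=C('p')+0=4+0=4
L[6]='t': occ=2, LF[6]=C('t')+2=5+2=7
L[7]='a': occ=0, LF[7]=C('a')+0=1+0=1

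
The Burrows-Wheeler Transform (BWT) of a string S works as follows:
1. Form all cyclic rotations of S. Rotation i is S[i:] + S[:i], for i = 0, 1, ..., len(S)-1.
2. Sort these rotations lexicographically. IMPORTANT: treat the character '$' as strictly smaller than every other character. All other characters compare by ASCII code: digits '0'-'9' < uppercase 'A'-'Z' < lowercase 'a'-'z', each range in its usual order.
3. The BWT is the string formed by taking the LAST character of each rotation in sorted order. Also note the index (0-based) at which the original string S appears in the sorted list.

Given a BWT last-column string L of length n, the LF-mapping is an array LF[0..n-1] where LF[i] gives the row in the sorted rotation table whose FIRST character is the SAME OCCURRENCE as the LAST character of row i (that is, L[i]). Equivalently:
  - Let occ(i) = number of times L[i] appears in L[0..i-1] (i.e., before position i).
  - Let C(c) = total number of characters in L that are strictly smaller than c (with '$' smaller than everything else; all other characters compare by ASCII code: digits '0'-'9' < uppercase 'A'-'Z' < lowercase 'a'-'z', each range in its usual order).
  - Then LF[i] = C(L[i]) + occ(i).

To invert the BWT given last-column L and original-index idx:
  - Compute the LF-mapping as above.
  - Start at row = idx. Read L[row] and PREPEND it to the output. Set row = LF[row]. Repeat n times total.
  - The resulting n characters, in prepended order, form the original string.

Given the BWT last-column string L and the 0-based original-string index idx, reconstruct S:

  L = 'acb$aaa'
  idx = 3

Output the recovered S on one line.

LF mapping: 1 6 5 0 2 3 4
Walk LF starting at row 3, prepending L[row]:
  step 1: row=3, L[3]='$', prepend. Next row=LF[3]=0
  step 2: row=0, L[0]='a', prepend. Next row=LF[0]=1
  step 3: row=1, L[1]='c', prepend. Next row=LF[1]=6
  step 4: row=6, L[6]='a', prepend. Next row=LF[6]=4
  step 5: row=4, L[4]='a', prepend. Next row=LF[4]=2
  step 6: row=2, L[2]='b', prepend. Next row=LF[2]=5
  step 7: row=5, L[5]='a', prepend. Next row=LF[5]=3
Reversed output: abaaca$

Answer: abaaca$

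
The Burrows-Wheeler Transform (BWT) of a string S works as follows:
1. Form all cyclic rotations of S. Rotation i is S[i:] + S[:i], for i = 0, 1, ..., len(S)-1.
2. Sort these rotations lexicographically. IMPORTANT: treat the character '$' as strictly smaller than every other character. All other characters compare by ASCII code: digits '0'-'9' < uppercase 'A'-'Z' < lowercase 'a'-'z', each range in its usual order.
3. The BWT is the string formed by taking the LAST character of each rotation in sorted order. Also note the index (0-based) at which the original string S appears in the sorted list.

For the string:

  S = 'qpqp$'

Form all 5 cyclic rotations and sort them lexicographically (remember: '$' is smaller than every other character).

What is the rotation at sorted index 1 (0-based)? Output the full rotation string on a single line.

All 5 rotations (rotation i = S[i:]+S[:i]):
  rot[0] = qpqp$
  rot[1] = pqp$q
  rot[2] = qp$qp
  rot[3] = p$qpq
  rot[4] = $qpqp
Sorted (with $ < everything):
  sorted[0] = $qpqp
  sorted[1] = p$qpq
  sorted[2] = pqp$q
  sorted[3] = qp$qp
  sorted[4] = qpqp$
sorted[1] = p$qpq

Answer: p$qpq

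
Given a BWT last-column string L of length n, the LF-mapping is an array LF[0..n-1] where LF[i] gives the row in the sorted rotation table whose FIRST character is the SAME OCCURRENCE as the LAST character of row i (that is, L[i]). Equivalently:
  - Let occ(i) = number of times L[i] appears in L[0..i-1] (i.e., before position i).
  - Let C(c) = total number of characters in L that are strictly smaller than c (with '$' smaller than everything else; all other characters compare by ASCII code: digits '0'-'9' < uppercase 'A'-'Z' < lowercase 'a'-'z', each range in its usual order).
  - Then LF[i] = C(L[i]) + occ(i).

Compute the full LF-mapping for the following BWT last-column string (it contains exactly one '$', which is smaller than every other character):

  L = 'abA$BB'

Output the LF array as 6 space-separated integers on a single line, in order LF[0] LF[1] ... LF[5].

Answer: 4 5 1 0 2 3

Derivation:
Char counts: '$':1, 'A':1, 'B':2, 'a':1, 'b':1
C (first-col start): C('$')=0, C('A')=1, C('B')=2, C('a')=4, C('b')=5
L[0]='a': occ=0, LF[0]=C('a')+0=4+0=4
L[1]='b': occ=0, LF[1]=C('b')+0=5+0=5
L[2]='A': occ=0, LF[2]=C('A')+0=1+0=1
L[3]='$': occ=0, LF[3]=C('$')+0=0+0=0
L[4]='B': occ=0, LF[4]=C('B')+0=2+0=2
L[5]='B': occ=1, LF[5]=C('B')+1=2+1=3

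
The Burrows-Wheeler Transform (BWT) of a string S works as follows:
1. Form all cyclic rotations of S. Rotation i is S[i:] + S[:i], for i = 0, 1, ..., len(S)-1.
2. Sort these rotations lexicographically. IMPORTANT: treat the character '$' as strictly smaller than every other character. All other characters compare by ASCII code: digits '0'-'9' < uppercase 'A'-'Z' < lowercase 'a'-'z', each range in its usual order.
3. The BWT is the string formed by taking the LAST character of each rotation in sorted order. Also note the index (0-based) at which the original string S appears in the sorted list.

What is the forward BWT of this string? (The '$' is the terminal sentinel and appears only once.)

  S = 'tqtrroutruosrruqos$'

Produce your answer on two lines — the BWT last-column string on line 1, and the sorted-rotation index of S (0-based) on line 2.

Answer: squrutrtstroo$qurro
13

Derivation:
All 19 rotations (rotation i = S[i:]+S[:i]):
  rot[0] = tqtrroutruosrruqos$
  rot[1] = qtrroutruosrruqos$t
  rot[2] = trroutruosrruqos$tq
  rot[3] = rroutruosrruqos$tqt
  rot[4] = routruosrruqos$tqtr
  rot[5] = outruosrruqos$tqtrr
  rot[6] = utruosrruqos$tqtrro
  rot[7] = truosrruqos$tqtrrou
  rot[8] = ruosrruqos$tqtrrout
  rot[9] = uosrruqos$tqtrroutr
  rot[10] = osrruqos$tqtrroutru
  rot[11] = srruqos$tqtrroutruo
  rot[12] = rruqos$tqtrroutruos
  rot[13] = ruqos$tqtrroutruosr
  rot[14] = uqos$tqtrroutruosrr
  rot[15] = qos$tqtrroutruosrru
  rot[16] = os$tqtrroutruosrruq
  rot[17] = s$tqtrroutruosrruqo
  rot[18] = $tqtrroutruosrruqos
Sorted (with $ < everything):
  sorted[0] = $tqtrroutruosrruqos  (last char: 's')
  sorted[1] = os$tqtrroutruosrruq  (last char: 'q')
  sorted[2] = osrruqos$tqtrroutru  (last char: 'u')
  sorted[3] = outruosrruqos$tqtrr  (last char: 'r')
  sorted[4] = qos$tqtrroutruosrru  (last char: 'u')
  sorted[5] = qtrroutruosrruqos$t  (last char: 't')
  sorted[6] = routruosrruqos$tqtr  (last char: 'r')
  sorted[7] = rroutruosrruqos$tqt  (last char: 't')
  sorted[8] = rruqos$tqtrroutruos  (last char: 's')
  sorted[9] = ruosrruqos$tqtrrout  (last char: 't')
  sorted[10] = ruqos$tqtrroutruosr  (last char: 'r')
  sorted[11] = s$tqtrroutruosrruqo  (last char: 'o')
  sorted[12] = srruqos$tqtrroutruo  (last char: 'o')
  sorted[13] = tqtrroutruosrruqos$  (last char: '$')
  sorted[14] = trroutruosrruqos$tq  (last char: 'q')
  sorted[15] = truosrruqos$tqtrrou  (last char: 'u')
  sorted[16] = uosrruqos$tqtrroutr  (last char: 'r')
  sorted[17] = uqos$tqtrroutruosrr  (last char: 'r')
  sorted[18] = utruosrruqos$tqtrro  (last char: 'o')
Last column: squrutrtstroo$qurro
Original string S is at sorted index 13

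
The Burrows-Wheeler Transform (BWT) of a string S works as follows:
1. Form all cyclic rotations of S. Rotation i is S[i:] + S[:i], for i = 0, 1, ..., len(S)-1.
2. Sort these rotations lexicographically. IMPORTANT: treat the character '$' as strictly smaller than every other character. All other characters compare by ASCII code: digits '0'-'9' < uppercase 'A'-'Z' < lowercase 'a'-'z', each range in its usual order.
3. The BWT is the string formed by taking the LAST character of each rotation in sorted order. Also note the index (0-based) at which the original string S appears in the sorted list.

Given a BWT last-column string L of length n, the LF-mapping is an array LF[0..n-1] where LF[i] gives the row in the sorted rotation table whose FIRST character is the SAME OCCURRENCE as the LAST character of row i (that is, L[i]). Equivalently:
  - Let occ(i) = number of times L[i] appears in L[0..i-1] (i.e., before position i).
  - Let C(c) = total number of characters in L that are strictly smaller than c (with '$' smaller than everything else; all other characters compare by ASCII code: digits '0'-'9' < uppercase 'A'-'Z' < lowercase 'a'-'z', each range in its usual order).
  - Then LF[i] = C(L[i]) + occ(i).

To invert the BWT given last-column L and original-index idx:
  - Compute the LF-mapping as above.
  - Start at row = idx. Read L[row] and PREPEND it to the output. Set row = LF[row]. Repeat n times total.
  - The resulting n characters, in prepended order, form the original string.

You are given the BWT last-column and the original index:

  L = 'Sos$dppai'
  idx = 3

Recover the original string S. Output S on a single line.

LF mapping: 1 5 8 0 3 6 7 2 4
Walk LF starting at row 3, prepending L[row]:
  step 1: row=3, L[3]='$', prepend. Next row=LF[3]=0
  step 2: row=0, L[0]='S', prepend. Next row=LF[0]=1
  step 3: row=1, L[1]='o', prepend. Next row=LF[1]=5
  step 4: row=5, L[5]='p', prepend. Next row=LF[5]=6
  step 5: row=6, L[6]='p', prepend. Next row=LF[6]=7
  step 6: row=7, L[7]='a', prepend. Next row=LF[7]=2
  step 7: row=2, L[2]='s', prepend. Next row=LF[2]=8
  step 8: row=8, L[8]='i', prepend. Next row=LF[8]=4
  step 9: row=4, L[4]='d', prepend. Next row=LF[4]=3
Reversed output: disappoS$

Answer: disappoS$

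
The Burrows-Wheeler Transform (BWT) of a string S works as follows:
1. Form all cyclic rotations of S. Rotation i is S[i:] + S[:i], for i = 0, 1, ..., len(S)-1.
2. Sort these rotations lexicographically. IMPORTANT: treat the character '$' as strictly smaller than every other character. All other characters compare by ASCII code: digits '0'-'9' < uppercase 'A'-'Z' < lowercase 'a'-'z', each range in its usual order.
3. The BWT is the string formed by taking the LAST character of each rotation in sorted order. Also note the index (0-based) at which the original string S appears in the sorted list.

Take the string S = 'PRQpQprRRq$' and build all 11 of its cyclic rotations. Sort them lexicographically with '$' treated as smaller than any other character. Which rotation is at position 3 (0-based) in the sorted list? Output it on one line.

Answer: QprRRq$PRQp

Derivation:
All 11 rotations (rotation i = S[i:]+S[:i]):
  rot[0] = PRQpQprRRq$
  rot[1] = RQpQprRRq$P
  rot[2] = QpQprRRq$PR
  rot[3] = pQprRRq$PRQ
  rot[4] = QprRRq$PRQp
  rot[5] = prRRq$PRQpQ
  rot[6] = rRRq$PRQpQp
  rot[7] = RRq$PRQpQpr
  rot[8] = Rq$PRQpQprR
  rot[9] = q$PRQpQprRR
  rot[10] = $PRQpQprRRq
Sorted (with $ < everything):
  sorted[0] = $PRQpQprRRq
  sorted[1] = PRQpQprRRq$
  sorted[2] = QpQprRRq$PR
  sorted[3] = QprRRq$PRQp
  sorted[4] = RQpQprRRq$P
  sorted[5] = RRq$PRQpQpr
  sorted[6] = Rq$PRQpQprR
  sorted[7] = pQprRRq$PRQ
  sorted[8] = prRRq$PRQpQ
  sorted[9] = q$PRQpQprRR
  sorted[10] = rRRq$PRQpQp
sorted[3] = QprRRq$PRQp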